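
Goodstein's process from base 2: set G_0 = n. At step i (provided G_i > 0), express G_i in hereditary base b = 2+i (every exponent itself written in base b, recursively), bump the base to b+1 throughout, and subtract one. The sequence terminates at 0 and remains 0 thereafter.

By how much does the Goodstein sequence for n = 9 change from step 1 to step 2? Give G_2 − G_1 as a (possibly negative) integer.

(0) 9|_2 = 2^(2 + 1) + 1 ↦ 3^(3 + 1) + 1|_3 = 82 ⇒ 81
(1) 81|_3 = 3^(3 + 1) ↦ 4^(4 + 1)|_4 = 1024 ⇒ 1023

942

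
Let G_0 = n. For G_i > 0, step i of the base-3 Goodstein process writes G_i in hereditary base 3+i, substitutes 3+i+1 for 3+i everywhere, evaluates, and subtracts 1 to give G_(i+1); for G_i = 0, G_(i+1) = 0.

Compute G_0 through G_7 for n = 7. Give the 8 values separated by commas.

7, 8, 9, 9, 9, 9, 9, 9

base 3: 7 = 2·3 + 1; at 4: 2·4 + 1 = 9; next = 8
base 4: 8 = 2·4; at 5: 2·5 = 10; next = 9
base 5: 9 = 5 + 4; at 6: 6 + 4 = 10; next = 9
base 6: 9 = 6 + 3; at 7: 7 + 3 = 10; next = 9
base 7: 9 = 7 + 2; at 8: 8 + 2 = 10; next = 9
base 8: 9 = 8 + 1; at 9: 9 + 1 = 10; next = 9
base 9: 9 = 9; at 10: 10 = 10; next = 9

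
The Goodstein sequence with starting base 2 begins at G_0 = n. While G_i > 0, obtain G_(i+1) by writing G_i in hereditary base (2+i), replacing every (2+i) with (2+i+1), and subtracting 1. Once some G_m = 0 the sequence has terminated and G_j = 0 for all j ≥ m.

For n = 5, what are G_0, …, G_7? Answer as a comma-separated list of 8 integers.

5, 27, 255, 467, 775, 1197, 1751, 2454

step 0: 5 = 2^2 + 1; sub 3 for 2: 3^3 + 1; = 28; G_1 = 28−1 = 27
step 1: 27 = 3^3; sub 4 for 3: 4^4; = 256; G_2 = 256−1 = 255
step 2: 255 = 3·4^3 + 3·4^2 + 3·4 + 3; sub 5 for 4: 3·5^3 + 3·5^2 + 3·5 + 3; = 468; G_3 = 468−1 = 467
step 3: 467 = 3·5^3 + 3·5^2 + 3·5 + 2; sub 6 for 5: 3·6^3 + 3·6^2 + 3·6 + 2; = 776; G_4 = 776−1 = 775
step 4: 775 = 3·6^3 + 3·6^2 + 3·6 + 1; sub 7 for 6: 3·7^3 + 3·7^2 + 3·7 + 1; = 1198; G_5 = 1198−1 = 1197
step 5: 1197 = 3·7^3 + 3·7^2 + 3·7; sub 8 for 7: 3·8^3 + 3·8^2 + 3·8; = 1752; G_6 = 1752−1 = 1751
step 6: 1751 = 3·8^3 + 3·8^2 + 2·8 + 7; sub 9 for 8: 3·9^3 + 3·9^2 + 2·9 + 7; = 2455; G_7 = 2455−1 = 2454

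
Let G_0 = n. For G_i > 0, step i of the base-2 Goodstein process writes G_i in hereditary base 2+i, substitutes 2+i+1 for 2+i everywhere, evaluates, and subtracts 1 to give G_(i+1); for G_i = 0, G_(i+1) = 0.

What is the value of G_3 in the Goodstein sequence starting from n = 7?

3127

7 —HB2→ 2^2 + 2 + 1 —bump→ 3^3 + 3 + 1 = 31 —(−1)→ 30
30 —HB3→ 3^3 + 3 —bump→ 4^4 + 4 = 260 —(−1)→ 259
259 —HB4→ 4^4 + 3 —bump→ 5^5 + 3 = 3128 —(−1)→ 3127
3127 —HB5→ 5^5 + 2 —bump→ 6^6 + 2 = 46658 —(−1)→ 46657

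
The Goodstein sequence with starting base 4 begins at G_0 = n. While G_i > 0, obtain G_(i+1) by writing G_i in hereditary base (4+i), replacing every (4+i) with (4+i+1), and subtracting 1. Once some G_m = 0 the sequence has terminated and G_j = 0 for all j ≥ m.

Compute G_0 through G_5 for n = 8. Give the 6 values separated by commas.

8, 9, 9, 9, 9, 9

G_0=8  [base 4] 2·4  →[4↦5]→  2·5 = 10  −1 ⇒ G_1=9
G_1=9  [base 5] 5 + 4  →[5↦6]→  6 + 4 = 10  −1 ⇒ G_2=9
G_2=9  [base 6] 6 + 3  →[6↦7]→  7 + 3 = 10  −1 ⇒ G_3=9
G_3=9  [base 7] 7 + 2  →[7↦8]→  8 + 2 = 10  −1 ⇒ G_4=9
G_4=9  [base 8] 8 + 1  →[8↦9]→  9 + 1 = 10  −1 ⇒ G_5=9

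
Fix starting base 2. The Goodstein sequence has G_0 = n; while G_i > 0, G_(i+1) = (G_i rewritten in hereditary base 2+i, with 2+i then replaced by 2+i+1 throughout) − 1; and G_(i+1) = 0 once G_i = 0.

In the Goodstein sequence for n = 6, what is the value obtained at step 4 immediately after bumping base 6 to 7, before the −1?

98040

step 0: 6 = 2^2 + 2; sub 3 for 2: 3^3 + 3; = 30; G_1 = 30−1 = 29
step 1: 29 = 3^3 + 2; sub 4 for 3: 4^4 + 2; = 258; G_2 = 258−1 = 257
step 2: 257 = 4^4 + 1; sub 5 for 4: 5^5 + 1; = 3126; G_3 = 3126−1 = 3125
step 3: 3125 = 5^5; sub 6 for 5: 6^6; = 46656; G_4 = 46656−1 = 46655
step 4: 46655 = 5·6^5 + 5·6^4 + 5·6^3 + 5·6^2 + 5·6 + 5; sub 7 for 6: 5·7^5 + 5·7^4 + 5·7^3 + 5·7^2 + 5·7 + 5; = 98040; G_5 = 98040−1 = 98039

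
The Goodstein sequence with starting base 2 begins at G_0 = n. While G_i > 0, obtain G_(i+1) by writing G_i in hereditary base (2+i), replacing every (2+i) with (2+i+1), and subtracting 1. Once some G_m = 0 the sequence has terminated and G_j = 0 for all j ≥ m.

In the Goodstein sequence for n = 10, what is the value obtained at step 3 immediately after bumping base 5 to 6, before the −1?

279936

base 2: 10 = 2^(2 + 1) + 2; at 3: 3^(3 + 1) + 3 = 84; next = 83
base 3: 83 = 3^(3 + 1) + 2; at 4: 4^(4 + 1) + 2 = 1026; next = 1025
base 4: 1025 = 4^(4 + 1) + 1; at 5: 5^(5 + 1) + 1 = 15626; next = 15625
base 5: 15625 = 5^(5 + 1); at 6: 6^(6 + 1) = 279936; next = 279935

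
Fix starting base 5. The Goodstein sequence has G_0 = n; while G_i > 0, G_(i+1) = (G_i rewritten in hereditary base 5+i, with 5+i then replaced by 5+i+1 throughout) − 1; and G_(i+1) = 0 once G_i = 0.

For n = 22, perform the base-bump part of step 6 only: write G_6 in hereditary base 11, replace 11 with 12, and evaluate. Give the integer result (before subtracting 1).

40

step 0: 22 = 4·5 + 2; sub 6 for 5: 4·6 + 2; = 26; G_1 = 26−1 = 25
step 1: 25 = 4·6 + 1; sub 7 for 6: 4·7 + 1; = 29; G_2 = 29−1 = 28
step 2: 28 = 4·7; sub 8 for 7: 4·8; = 32; G_3 = 32−1 = 31
step 3: 31 = 3·8 + 7; sub 9 for 8: 3·9 + 7; = 34; G_4 = 34−1 = 33
step 4: 33 = 3·9 + 6; sub 10 for 9: 3·10 + 6; = 36; G_5 = 36−1 = 35
step 5: 35 = 3·10 + 5; sub 11 for 10: 3·11 + 5; = 38; G_6 = 38−1 = 37
step 6: 37 = 3·11 + 4; sub 12 for 11: 3·12 + 4; = 40; G_7 = 40−1 = 39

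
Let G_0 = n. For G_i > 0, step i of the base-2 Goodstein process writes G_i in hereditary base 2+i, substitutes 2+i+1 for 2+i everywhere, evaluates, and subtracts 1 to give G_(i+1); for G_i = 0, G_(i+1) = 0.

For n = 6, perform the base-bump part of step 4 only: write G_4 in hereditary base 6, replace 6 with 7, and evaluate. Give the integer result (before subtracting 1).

98040

G_0=6  [base 2] 2^2 + 2  →[2↦3]→  3^3 + 3 = 30  −1 ⇒ G_1=29
G_1=29  [base 3] 3^3 + 2  →[3↦4]→  4^4 + 2 = 258  −1 ⇒ G_2=257
G_2=257  [base 4] 4^4 + 1  →[4↦5]→  5^5 + 1 = 3126  −1 ⇒ G_3=3125
G_3=3125  [base 5] 5^5  →[5↦6]→  6^6 = 46656  −1 ⇒ G_4=46655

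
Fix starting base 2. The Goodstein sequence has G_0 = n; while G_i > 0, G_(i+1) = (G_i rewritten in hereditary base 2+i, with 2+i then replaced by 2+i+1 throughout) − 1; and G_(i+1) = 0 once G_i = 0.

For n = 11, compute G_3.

15627

base 2: 11 = 2^(2 + 1) + 2 + 1; at 3: 3^(3 + 1) + 3 + 1 = 85; next = 84
base 3: 84 = 3^(3 + 1) + 3; at 4: 4^(4 + 1) + 4 = 1028; next = 1027
base 4: 1027 = 4^(4 + 1) + 3; at 5: 5^(5 + 1) + 3 = 15628; next = 15627
base 5: 15627 = 5^(5 + 1) + 2; at 6: 6^(6 + 1) + 2 = 279938; next = 279937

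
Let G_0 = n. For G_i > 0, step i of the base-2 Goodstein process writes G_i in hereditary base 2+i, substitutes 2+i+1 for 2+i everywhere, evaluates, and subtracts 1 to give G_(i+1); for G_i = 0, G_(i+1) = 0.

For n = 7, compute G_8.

77777775

step 0: 7 = 2^2 + 2 + 1; sub 3 for 2: 3^3 + 3 + 1; = 31; G_1 = 31−1 = 30
step 1: 30 = 3^3 + 3; sub 4 for 3: 4^4 + 4; = 260; G_2 = 260−1 = 259
step 2: 259 = 4^4 + 3; sub 5 for 4: 5^5 + 3; = 3128; G_3 = 3128−1 = 3127
step 3: 3127 = 5^5 + 2; sub 6 for 5: 6^6 + 2; = 46658; G_4 = 46658−1 = 46657
step 4: 46657 = 6^6 + 1; sub 7 for 6: 7^7 + 1; = 823544; G_5 = 823544−1 = 823543
step 5: 823543 = 7^7; sub 8 for 7: 8^8; = 16777216; G_6 = 16777216−1 = 16777215
step 6: 16777215 = 7·8^7 + 7·8^6 + 7·8^5 + 7·8^4 + 7·8^3 + 7·8^2 + 7·8 + 7; sub 9 for 8: 7·9^7 + 7·9^6 + 7·9^5 + 7·9^4 + 7·9^3 + 7·9^2 + 7·9 + 7; = 37665880; G_7 = 37665880−1 = 37665879
step 7: 37665879 = 7·9^7 + 7·9^6 + 7·9^5 + 7·9^4 + 7·9^3 + 7·9^2 + 7·9 + 6; sub 10 for 9: 7·10^7 + 7·10^6 + 7·10^5 + 7·10^4 + 7·10^3 + 7·10^2 + 7·10 + 6; = 77777776; G_8 = 77777776−1 = 77777775
step 8: 77777775 = 7·10^7 + 7·10^6 + 7·10^5 + 7·10^4 + 7·10^3 + 7·10^2 + 7·10 + 5; sub 11 for 10: 7·11^7 + 7·11^6 + 7·11^5 + 7·11^4 + 7·11^3 + 7·11^2 + 7·11 + 5; = 150051214; G_9 = 150051214−1 = 150051213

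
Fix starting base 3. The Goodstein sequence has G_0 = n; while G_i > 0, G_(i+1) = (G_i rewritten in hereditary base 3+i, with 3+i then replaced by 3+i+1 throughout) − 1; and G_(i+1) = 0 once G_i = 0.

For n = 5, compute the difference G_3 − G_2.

step 0: 5 = 3 + 2; sub 4 for 3: 4 + 2; = 6; G_1 = 6−1 = 5
step 1: 5 = 4 + 1; sub 5 for 4: 5 + 1; = 6; G_2 = 6−1 = 5
step 2: 5 = 5; sub 6 for 5: 6; = 6; G_3 = 6−1 = 5

0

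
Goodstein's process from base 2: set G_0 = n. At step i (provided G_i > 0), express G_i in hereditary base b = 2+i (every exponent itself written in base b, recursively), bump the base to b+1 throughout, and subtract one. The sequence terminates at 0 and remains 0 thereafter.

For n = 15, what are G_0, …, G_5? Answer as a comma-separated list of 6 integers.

[0] 15 ≡ 2^(2 + 1) + 2^2 + 2 + 1 (base 2). Lift 3: 112. −1: 111.
[1] 111 ≡ 3^(3 + 1) + 3^3 + 3 (base 3). Lift 4: 1284. −1: 1283.
[2] 1283 ≡ 4^(4 + 1) + 4^4 + 3 (base 4). Lift 5: 18753. −1: 18752.
[3] 18752 ≡ 5^(5 + 1) + 5^5 + 2 (base 5). Lift 6: 326594. −1: 326593.
[4] 326593 ≡ 6^(6 + 1) + 6^6 + 1 (base 6). Lift 7: 6588345. −1: 6588344.

15, 111, 1283, 18752, 326593, 6588344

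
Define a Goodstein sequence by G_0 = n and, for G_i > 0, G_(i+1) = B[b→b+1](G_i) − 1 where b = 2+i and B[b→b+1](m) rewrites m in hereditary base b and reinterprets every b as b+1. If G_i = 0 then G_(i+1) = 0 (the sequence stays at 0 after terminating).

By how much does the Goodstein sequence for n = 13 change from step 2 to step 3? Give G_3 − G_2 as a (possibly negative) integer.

G_0 = 13. HB_2(13) = 2^(2 + 1) + 2^2 + 1. Bump = 109. G_1 = 108.
G_1 = 108. HB_3(108) = 3^(3 + 1) + 3^3. Bump = 1280. G_2 = 1279.
G_2 = 1279. HB_4(1279) = 4^(4 + 1) + 3·4^3 + 3·4^2 + 3·4 + 3. Bump = 16093. G_3 = 16092.

14813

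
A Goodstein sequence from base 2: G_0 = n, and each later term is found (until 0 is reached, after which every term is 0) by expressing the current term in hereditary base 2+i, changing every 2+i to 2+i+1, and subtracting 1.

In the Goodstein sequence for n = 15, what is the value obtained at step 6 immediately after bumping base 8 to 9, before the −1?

3524450281

base 2: 15 = 2^(2 + 1) + 2^2 + 2 + 1; at 3: 3^(3 + 1) + 3^3 + 3 + 1 = 112; next = 111
base 3: 111 = 3^(3 + 1) + 3^3 + 3; at 4: 4^(4 + 1) + 4^4 + 4 = 1284; next = 1283
base 4: 1283 = 4^(4 + 1) + 4^4 + 3; at 5: 5^(5 + 1) + 5^5 + 3 = 18753; next = 18752
base 5: 18752 = 5^(5 + 1) + 5^5 + 2; at 6: 6^(6 + 1) + 6^6 + 2 = 326594; next = 326593
base 6: 326593 = 6^(6 + 1) + 6^6 + 1; at 7: 7^(7 + 1) + 7^7 + 1 = 6588345; next = 6588344
base 7: 6588344 = 7^(7 + 1) + 7^7; at 8: 8^(8 + 1) + 8^8 = 150994944; next = 150994943
base 8: 150994943 = 8^(8 + 1) + 7·8^7 + 7·8^6 + 7·8^5 + 7·8^4 + 7·8^3 + 7·8^2 + 7·8 + 7; at 9: 9^(9 + 1) + 7·9^7 + 7·9^6 + 7·9^5 + 7·9^4 + 7·9^3 + 7·9^2 + 7·9 + 7 = 3524450281; next = 3524450280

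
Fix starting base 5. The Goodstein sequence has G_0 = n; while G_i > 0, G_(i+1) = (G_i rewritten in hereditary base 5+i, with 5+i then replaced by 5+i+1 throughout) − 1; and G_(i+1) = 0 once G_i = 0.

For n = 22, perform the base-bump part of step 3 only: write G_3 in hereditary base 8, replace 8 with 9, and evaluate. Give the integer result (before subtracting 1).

34

G_0 = 22. HB_5(22) = 4·5 + 2. Bump = 26. G_1 = 25.
G_1 = 25. HB_6(25) = 4·6 + 1. Bump = 29. G_2 = 28.
G_2 = 28. HB_7(28) = 4·7. Bump = 32. G_3 = 31.
G_3 = 31. HB_8(31) = 3·8 + 7. Bump = 34. G_4 = 33.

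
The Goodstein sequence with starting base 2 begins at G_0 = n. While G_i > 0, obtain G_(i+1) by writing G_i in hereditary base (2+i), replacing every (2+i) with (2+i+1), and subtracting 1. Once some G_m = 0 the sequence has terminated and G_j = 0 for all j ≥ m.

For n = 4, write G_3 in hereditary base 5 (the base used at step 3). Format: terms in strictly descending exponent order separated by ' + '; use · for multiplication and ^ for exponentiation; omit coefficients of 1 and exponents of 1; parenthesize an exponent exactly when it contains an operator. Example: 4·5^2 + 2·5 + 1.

2·5^2 + 2·5

[0] 4 ≡ 2^2 (base 2). Lift 3: 27. −1: 26.
[1] 26 ≡ 2·3^2 + 2·3 + 2 (base 3). Lift 4: 42. −1: 41.
[2] 41 ≡ 2·4^2 + 2·4 + 1 (base 4). Lift 5: 61. −1: 60.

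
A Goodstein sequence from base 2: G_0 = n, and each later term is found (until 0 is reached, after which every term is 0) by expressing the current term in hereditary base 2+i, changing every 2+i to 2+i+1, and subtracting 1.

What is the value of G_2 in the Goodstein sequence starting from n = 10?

G_0=10  [base 2] 2^(2 + 1) + 2  →[2↦3]→  3^(3 + 1) + 3 = 84  −1 ⇒ G_1=83
G_1=83  [base 3] 3^(3 + 1) + 2  →[3↦4]→  4^(4 + 1) + 2 = 1026  −1 ⇒ G_2=1025
G_2=1025  [base 4] 4^(4 + 1) + 1  →[4↦5]→  5^(5 + 1) + 1 = 15626  −1 ⇒ G_3=15625

1025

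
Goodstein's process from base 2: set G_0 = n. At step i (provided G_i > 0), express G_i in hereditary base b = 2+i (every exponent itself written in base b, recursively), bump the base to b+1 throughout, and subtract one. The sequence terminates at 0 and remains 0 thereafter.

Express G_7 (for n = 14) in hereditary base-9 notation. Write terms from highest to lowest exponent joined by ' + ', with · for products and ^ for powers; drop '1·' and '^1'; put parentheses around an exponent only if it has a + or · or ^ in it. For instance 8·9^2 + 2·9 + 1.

step 0: 14 = 2^(2 + 1) + 2^2 + 2; sub 3 for 2: 3^(3 + 1) + 3^3 + 3; = 111; G_1 = 111−1 = 110
step 1: 110 = 3^(3 + 1) + 3^3 + 2; sub 4 for 3: 4^(4 + 1) + 4^4 + 2; = 1282; G_2 = 1282−1 = 1281
step 2: 1281 = 4^(4 + 1) + 4^4 + 1; sub 5 for 4: 5^(5 + 1) + 5^5 + 1; = 18751; G_3 = 18751−1 = 18750
step 3: 18750 = 5^(5 + 1) + 5^5; sub 6 for 5: 6^(6 + 1) + 6^6; = 326592; G_4 = 326592−1 = 326591
step 4: 326591 = 6^(6 + 1) + 5·6^5 + 5·6^4 + 5·6^3 + 5·6^2 + 5·6 + 5; sub 7 for 6: 7^(7 + 1) + 5·7^5 + 5·7^4 + 5·7^3 + 5·7^2 + 5·7 + 5; = 5862841; G_5 = 5862841−1 = 5862840
step 5: 5862840 = 7^(7 + 1) + 5·7^5 + 5·7^4 + 5·7^3 + 5·7^2 + 5·7 + 4; sub 8 for 7: 8^(8 + 1) + 5·8^5 + 5·8^4 + 5·8^3 + 5·8^2 + 5·8 + 4; = 134404972; G_6 = 134404972−1 = 134404971
step 6: 134404971 = 8^(8 + 1) + 5·8^5 + 5·8^4 + 5·8^3 + 5·8^2 + 5·8 + 3; sub 9 for 8: 9^(9 + 1) + 5·9^5 + 5·9^4 + 5·9^3 + 5·9^2 + 5·9 + 3; = 3487116549; G_7 = 3487116549−1 = 3487116548

9^(9 + 1) + 5·9^5 + 5·9^4 + 5·9^3 + 5·9^2 + 5·9 + 2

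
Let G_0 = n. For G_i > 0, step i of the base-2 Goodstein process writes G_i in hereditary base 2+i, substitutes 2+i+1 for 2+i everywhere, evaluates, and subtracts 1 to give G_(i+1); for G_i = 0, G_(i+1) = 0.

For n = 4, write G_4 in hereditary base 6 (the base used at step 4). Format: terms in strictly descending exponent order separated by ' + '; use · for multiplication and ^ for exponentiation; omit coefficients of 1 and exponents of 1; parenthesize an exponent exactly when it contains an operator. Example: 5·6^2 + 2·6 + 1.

(0) 4|_2 = 2^2 ↦ 3^3|_3 = 27 ⇒ 26
(1) 26|_3 = 2·3^2 + 2·3 + 2 ↦ 2·4^2 + 2·4 + 2|_4 = 42 ⇒ 41
(2) 41|_4 = 2·4^2 + 2·4 + 1 ↦ 2·5^2 + 2·5 + 1|_5 = 61 ⇒ 60
(3) 60|_5 = 2·5^2 + 2·5 ↦ 2·6^2 + 2·6|_6 = 84 ⇒ 83
(4) 83|_6 = 2·6^2 + 6 + 5 ↦ 2·7^2 + 7 + 5|_7 = 110 ⇒ 109

2·6^2 + 6 + 5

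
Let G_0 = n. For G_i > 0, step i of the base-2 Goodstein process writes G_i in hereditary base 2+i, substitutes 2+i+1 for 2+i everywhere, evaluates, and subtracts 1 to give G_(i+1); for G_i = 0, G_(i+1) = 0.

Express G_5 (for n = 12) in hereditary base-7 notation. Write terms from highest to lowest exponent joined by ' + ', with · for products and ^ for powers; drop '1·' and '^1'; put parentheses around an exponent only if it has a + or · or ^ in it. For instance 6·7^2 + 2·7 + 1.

7^(7 + 1) + 2·7^2 + 7 + 4

G_0 = 12. HB_2(12) = 2^(2 + 1) + 2^2. Bump = 108. G_1 = 107.
G_1 = 107. HB_3(107) = 3^(3 + 1) + 2·3^2 + 2·3 + 2. Bump = 1066. G_2 = 1065.
G_2 = 1065. HB_4(1065) = 4^(4 + 1) + 2·4^2 + 2·4 + 1. Bump = 15686. G_3 = 15685.
G_3 = 15685. HB_5(15685) = 5^(5 + 1) + 2·5^2 + 2·5. Bump = 280020. G_4 = 280019.
G_4 = 280019. HB_6(280019) = 6^(6 + 1) + 2·6^2 + 6 + 5. Bump = 5764911. G_5 = 5764910.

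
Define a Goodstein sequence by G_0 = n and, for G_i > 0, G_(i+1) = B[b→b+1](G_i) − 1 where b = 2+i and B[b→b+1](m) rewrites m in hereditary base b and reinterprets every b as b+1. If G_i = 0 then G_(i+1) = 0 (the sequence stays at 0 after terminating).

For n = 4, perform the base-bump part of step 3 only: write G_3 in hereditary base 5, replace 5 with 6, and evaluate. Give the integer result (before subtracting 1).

84

G_0=4  [base 2] 2^2  →[2↦3]→  3^3 = 27  −1 ⇒ G_1=26
G_1=26  [base 3] 2·3^2 + 2·3 + 2  →[3↦4]→  2·4^2 + 2·4 + 2 = 42  −1 ⇒ G_2=41
G_2=41  [base 4] 2·4^2 + 2·4 + 1  →[4↦5]→  2·5^2 + 2·5 + 1 = 61  −1 ⇒ G_3=60
G_3=60  [base 5] 2·5^2 + 2·5  →[5↦6]→  2·6^2 + 2·6 = 84  −1 ⇒ G_4=83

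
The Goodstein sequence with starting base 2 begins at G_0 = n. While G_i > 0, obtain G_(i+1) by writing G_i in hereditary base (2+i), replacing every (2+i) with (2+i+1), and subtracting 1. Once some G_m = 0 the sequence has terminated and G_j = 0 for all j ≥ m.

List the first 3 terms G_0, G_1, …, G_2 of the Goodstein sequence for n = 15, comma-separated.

G_0 = 15. HB_2(15) = 2^(2 + 1) + 2^2 + 2 + 1. Bump = 112. G_1 = 111.
G_1 = 111. HB_3(111) = 3^(3 + 1) + 3^3 + 3. Bump = 1284. G_2 = 1283.

15, 111, 1283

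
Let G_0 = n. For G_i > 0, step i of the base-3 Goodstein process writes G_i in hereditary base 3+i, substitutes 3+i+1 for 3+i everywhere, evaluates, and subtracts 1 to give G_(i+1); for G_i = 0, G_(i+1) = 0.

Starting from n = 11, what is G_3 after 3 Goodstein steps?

[0] 11 ≡ 3^2 + 2 (base 3). Lift 4: 18. −1: 17.
[1] 17 ≡ 4^2 + 1 (base 4). Lift 5: 26. −1: 25.
[2] 25 ≡ 5^2 (base 5). Lift 6: 36. −1: 35.

35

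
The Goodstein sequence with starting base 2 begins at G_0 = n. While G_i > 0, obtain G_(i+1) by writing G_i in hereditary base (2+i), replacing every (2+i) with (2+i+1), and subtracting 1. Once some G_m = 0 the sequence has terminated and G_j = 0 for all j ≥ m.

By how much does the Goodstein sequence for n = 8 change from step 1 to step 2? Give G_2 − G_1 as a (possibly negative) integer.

473

(0) 8|_2 = 2^(2 + 1) ↦ 3^(3 + 1)|_3 = 81 ⇒ 80
(1) 80|_3 = 2·3^3 + 2·3^2 + 2·3 + 2 ↦ 2·4^4 + 2·4^2 + 2·4 + 2|_4 = 554 ⇒ 553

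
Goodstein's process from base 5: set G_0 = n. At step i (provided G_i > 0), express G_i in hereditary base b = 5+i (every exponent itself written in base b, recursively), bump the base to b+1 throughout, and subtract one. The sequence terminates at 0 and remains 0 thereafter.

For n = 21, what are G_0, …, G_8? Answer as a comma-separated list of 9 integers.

G_0=21  [base 5] 4·5 + 1  →[5↦6]→  4·6 + 1 = 25  −1 ⇒ G_1=24
G_1=24  [base 6] 4·6  →[6↦7]→  4·7 = 28  −1 ⇒ G_2=27
G_2=27  [base 7] 3·7 + 6  →[7↦8]→  3·8 + 6 = 30  −1 ⇒ G_3=29
G_3=29  [base 8] 3·8 + 5  →[8↦9]→  3·9 + 5 = 32  −1 ⇒ G_4=31
G_4=31  [base 9] 3·9 + 4  →[9↦10]→  3·10 + 4 = 34  −1 ⇒ G_5=33
G_5=33  [base 10] 3·10 + 3  →[10↦11]→  3·11 + 3 = 36  −1 ⇒ G_6=35
G_6=35  [base 11] 3·11 + 2  →[11↦12]→  3·12 + 2 = 38  −1 ⇒ G_7=37
G_7=37  [base 12] 3·12 + 1  →[12↦13]→  3·13 + 1 = 40  −1 ⇒ G_8=39

21, 24, 27, 29, 31, 33, 35, 37, 39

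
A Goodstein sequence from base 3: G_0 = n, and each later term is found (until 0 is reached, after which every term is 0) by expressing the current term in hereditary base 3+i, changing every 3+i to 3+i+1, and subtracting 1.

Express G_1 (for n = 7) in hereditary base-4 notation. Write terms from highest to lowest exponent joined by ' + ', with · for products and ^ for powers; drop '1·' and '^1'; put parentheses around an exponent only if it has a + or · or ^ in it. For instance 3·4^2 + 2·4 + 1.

2·4

step 0: 7 = 2·3 + 1; sub 4 for 3: 2·4 + 1; = 9; G_1 = 9−1 = 8
step 1: 8 = 2·4; sub 5 for 4: 2·5; = 10; G_2 = 10−1 = 9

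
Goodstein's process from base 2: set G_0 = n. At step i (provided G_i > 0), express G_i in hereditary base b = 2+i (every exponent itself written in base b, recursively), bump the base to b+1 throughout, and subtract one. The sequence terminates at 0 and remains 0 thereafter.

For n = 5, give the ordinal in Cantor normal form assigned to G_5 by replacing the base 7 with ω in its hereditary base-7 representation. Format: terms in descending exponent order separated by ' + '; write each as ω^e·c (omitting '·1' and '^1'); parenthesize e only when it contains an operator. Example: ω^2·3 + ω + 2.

(0) 5|_2 = 2^2 + 1 ↦ 3^3 + 1|_3 = 28 ⇒ 27
(1) 27|_3 = 3^3 ↦ 4^4|_4 = 256 ⇒ 255
(2) 255|_4 = 3·4^3 + 3·4^2 + 3·4 + 3 ↦ 3·5^3 + 3·5^2 + 3·5 + 3|_5 = 468 ⇒ 467
(3) 467|_5 = 3·5^3 + 3·5^2 + 3·5 + 2 ↦ 3·6^3 + 3·6^2 + 3·6 + 2|_6 = 776 ⇒ 775
(4) 775|_6 = 3·6^3 + 3·6^2 + 3·6 + 1 ↦ 3·7^3 + 3·7^2 + 3·7 + 1|_7 = 1198 ⇒ 1197

ω^3·3 + ω^2·3 + ω·3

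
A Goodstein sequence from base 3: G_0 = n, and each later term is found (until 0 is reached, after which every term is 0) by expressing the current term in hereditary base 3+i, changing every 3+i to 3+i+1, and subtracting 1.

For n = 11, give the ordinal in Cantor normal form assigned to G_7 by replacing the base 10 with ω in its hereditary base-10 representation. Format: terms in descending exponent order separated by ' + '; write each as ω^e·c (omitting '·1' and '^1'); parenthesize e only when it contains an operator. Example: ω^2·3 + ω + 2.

ω·5 + 1

G_0 = 11. HB_3(11) = 3^2 + 2. Bump = 18. G_1 = 17.
G_1 = 17. HB_4(17) = 4^2 + 1. Bump = 26. G_2 = 25.
G_2 = 25. HB_5(25) = 5^2. Bump = 36. G_3 = 35.
G_3 = 35. HB_6(35) = 5·6 + 5. Bump = 40. G_4 = 39.
G_4 = 39. HB_7(39) = 5·7 + 4. Bump = 44. G_5 = 43.
G_5 = 43. HB_8(43) = 5·8 + 3. Bump = 48. G_6 = 47.
G_6 = 47. HB_9(47) = 5·9 + 2. Bump = 52. G_7 = 51.
G_7 = 51. HB_10(51) = 5·10 + 1. Bump = 56. G_8 = 55.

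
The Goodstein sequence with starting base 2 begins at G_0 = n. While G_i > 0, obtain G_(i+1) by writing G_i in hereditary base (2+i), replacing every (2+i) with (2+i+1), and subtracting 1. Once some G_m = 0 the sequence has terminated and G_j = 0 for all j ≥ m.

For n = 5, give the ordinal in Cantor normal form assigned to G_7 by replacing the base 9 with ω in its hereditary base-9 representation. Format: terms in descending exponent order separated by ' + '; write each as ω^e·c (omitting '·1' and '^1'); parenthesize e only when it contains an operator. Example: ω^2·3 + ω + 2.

ω^3·3 + ω^2·3 + ω·2 + 6

(0) 5|_2 = 2^2 + 1 ↦ 3^3 + 1|_3 = 28 ⇒ 27
(1) 27|_3 = 3^3 ↦ 4^4|_4 = 256 ⇒ 255
(2) 255|_4 = 3·4^3 + 3·4^2 + 3·4 + 3 ↦ 3·5^3 + 3·5^2 + 3·5 + 3|_5 = 468 ⇒ 467
(3) 467|_5 = 3·5^3 + 3·5^2 + 3·5 + 2 ↦ 3·6^3 + 3·6^2 + 3·6 + 2|_6 = 776 ⇒ 775
(4) 775|_6 = 3·6^3 + 3·6^2 + 3·6 + 1 ↦ 3·7^3 + 3·7^2 + 3·7 + 1|_7 = 1198 ⇒ 1197
(5) 1197|_7 = 3·7^3 + 3·7^2 + 3·7 ↦ 3·8^3 + 3·8^2 + 3·8|_8 = 1752 ⇒ 1751
(6) 1751|_8 = 3·8^3 + 3·8^2 + 2·8 + 7 ↦ 3·9^3 + 3·9^2 + 2·9 + 7|_9 = 2455 ⇒ 2454
(7) 2454|_9 = 3·9^3 + 3·9^2 + 2·9 + 6 ↦ 3·10^3 + 3·10^2 + 2·10 + 6|_10 = 3326 ⇒ 3325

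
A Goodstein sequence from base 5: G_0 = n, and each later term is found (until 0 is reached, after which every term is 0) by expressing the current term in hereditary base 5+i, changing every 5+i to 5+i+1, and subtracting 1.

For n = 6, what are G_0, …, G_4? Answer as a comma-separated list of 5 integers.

6, 6, 6, 5, 4

i=0: 6 = 5 + 1 (b=5); 5→6: 6 + 1 = 7; 7−1 = 6
i=1: 6 = 6 (b=6); 6→7: 7 = 7; 7−1 = 6
i=2: 6 = 6 (b=7); 7→8: 6 = 6; 6−1 = 5
i=3: 5 = 5 (b=8); 8→9: 5 = 5; 5−1 = 4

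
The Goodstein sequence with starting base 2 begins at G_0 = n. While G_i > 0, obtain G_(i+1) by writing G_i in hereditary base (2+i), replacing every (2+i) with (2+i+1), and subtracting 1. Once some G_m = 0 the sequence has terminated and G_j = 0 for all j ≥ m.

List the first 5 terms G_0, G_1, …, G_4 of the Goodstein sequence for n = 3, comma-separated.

3 —HB2→ 2 + 1 —bump→ 3 + 1 = 4 —(−1)→ 3
3 —HB3→ 3 —bump→ 4 = 4 —(−1)→ 3
3 —HB4→ 3 —bump→ 3 = 3 —(−1)→ 2
2 —HB5→ 2 —bump→ 2 = 2 —(−1)→ 1

3, 3, 3, 2, 1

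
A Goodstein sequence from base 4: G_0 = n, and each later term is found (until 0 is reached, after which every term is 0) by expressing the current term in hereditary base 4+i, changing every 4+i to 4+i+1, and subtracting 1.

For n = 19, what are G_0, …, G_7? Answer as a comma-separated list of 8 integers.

(0) 19|_4 = 4^2 + 3 ↦ 5^2 + 3|_5 = 28 ⇒ 27
(1) 27|_5 = 5^2 + 2 ↦ 6^2 + 2|_6 = 38 ⇒ 37
(2) 37|_6 = 6^2 + 1 ↦ 7^2 + 1|_7 = 50 ⇒ 49
(3) 49|_7 = 7^2 ↦ 8^2|_8 = 64 ⇒ 63
(4) 63|_8 = 7·8 + 7 ↦ 7·9 + 7|_9 = 70 ⇒ 69
(5) 69|_9 = 7·9 + 6 ↦ 7·10 + 6|_10 = 76 ⇒ 75
(6) 75|_10 = 7·10 + 5 ↦ 7·11 + 5|_11 = 82 ⇒ 81

19, 27, 37, 49, 63, 69, 75, 81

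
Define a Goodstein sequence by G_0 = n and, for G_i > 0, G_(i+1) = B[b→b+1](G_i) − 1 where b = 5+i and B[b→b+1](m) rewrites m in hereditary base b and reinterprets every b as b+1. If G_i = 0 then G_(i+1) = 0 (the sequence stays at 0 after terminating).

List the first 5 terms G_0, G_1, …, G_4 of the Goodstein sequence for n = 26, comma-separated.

base 5: 26 = 5^2 + 1; at 6: 6^2 + 1 = 37; next = 36
base 6: 36 = 6^2; at 7: 7^2 = 49; next = 48
base 7: 48 = 6·7 + 6; at 8: 6·8 + 6 = 54; next = 53
base 8: 53 = 6·8 + 5; at 9: 6·9 + 5 = 59; next = 58

26, 36, 48, 53, 58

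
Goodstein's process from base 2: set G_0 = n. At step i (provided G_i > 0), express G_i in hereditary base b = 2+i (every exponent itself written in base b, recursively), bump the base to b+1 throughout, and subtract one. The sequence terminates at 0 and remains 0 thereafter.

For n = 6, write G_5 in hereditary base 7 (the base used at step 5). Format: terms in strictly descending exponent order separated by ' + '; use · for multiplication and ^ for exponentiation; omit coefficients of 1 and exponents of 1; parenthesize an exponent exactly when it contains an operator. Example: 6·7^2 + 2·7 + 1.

5·7^5 + 5·7^4 + 5·7^3 + 5·7^2 + 5·7 + 4

(0) 6|_2 = 2^2 + 2 ↦ 3^3 + 3|_3 = 30 ⇒ 29
(1) 29|_3 = 3^3 + 2 ↦ 4^4 + 2|_4 = 258 ⇒ 257
(2) 257|_4 = 4^4 + 1 ↦ 5^5 + 1|_5 = 3126 ⇒ 3125
(3) 3125|_5 = 5^5 ↦ 6^6|_6 = 46656 ⇒ 46655
(4) 46655|_6 = 5·6^5 + 5·6^4 + 5·6^3 + 5·6^2 + 5·6 + 5 ↦ 5·7^5 + 5·7^4 + 5·7^3 + 5·7^2 + 5·7 + 5|_7 = 98040 ⇒ 98039
(5) 98039|_7 = 5·7^5 + 5·7^4 + 5·7^3 + 5·7^2 + 5·7 + 4 ↦ 5·8^5 + 5·8^4 + 5·8^3 + 5·8^2 + 5·8 + 4|_8 = 187244 ⇒ 187243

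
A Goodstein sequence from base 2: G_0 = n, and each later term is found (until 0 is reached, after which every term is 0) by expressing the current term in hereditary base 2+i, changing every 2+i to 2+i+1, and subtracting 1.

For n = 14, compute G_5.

5862840

14 —HB2→ 2^(2 + 1) + 2^2 + 2 —bump→ 3^(3 + 1) + 3^3 + 3 = 111 —(−1)→ 110
110 —HB3→ 3^(3 + 1) + 3^3 + 2 —bump→ 4^(4 + 1) + 4^4 + 2 = 1282 —(−1)→ 1281
1281 —HB4→ 4^(4 + 1) + 4^4 + 1 —bump→ 5^(5 + 1) + 5^5 + 1 = 18751 —(−1)→ 18750
18750 —HB5→ 5^(5 + 1) + 5^5 —bump→ 6^(6 + 1) + 6^6 = 326592 —(−1)→ 326591
326591 —HB6→ 6^(6 + 1) + 5·6^5 + 5·6^4 + 5·6^3 + 5·6^2 + 5·6 + 5 —bump→ 7^(7 + 1) + 5·7^5 + 5·7^4 + 5·7^3 + 5·7^2 + 5·7 + 5 = 5862841 —(−1)→ 5862840
5862840 —HB7→ 7^(7 + 1) + 5·7^5 + 5·7^4 + 5·7^3 + 5·7^2 + 5·7 + 4 —bump→ 8^(8 + 1) + 5·8^5 + 5·8^4 + 5·8^3 + 5·8^2 + 5·8 + 4 = 134404972 —(−1)→ 134404971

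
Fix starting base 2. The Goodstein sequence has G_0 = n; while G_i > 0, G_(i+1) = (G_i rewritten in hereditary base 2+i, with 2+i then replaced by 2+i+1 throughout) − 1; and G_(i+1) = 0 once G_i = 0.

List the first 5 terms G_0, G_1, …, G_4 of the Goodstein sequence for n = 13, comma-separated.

(0) 13|_2 = 2^(2 + 1) + 2^2 + 1 ↦ 3^(3 + 1) + 3^3 + 1|_3 = 109 ⇒ 108
(1) 108|_3 = 3^(3 + 1) + 3^3 ↦ 4^(4 + 1) + 4^4|_4 = 1280 ⇒ 1279
(2) 1279|_4 = 4^(4 + 1) + 3·4^3 + 3·4^2 + 3·4 + 3 ↦ 5^(5 + 1) + 3·5^3 + 3·5^2 + 3·5 + 3|_5 = 16093 ⇒ 16092
(3) 16092|_5 = 5^(5 + 1) + 3·5^3 + 3·5^2 + 3·5 + 2 ↦ 6^(6 + 1) + 3·6^3 + 3·6^2 + 3·6 + 2|_6 = 280712 ⇒ 280711

13, 108, 1279, 16092, 280711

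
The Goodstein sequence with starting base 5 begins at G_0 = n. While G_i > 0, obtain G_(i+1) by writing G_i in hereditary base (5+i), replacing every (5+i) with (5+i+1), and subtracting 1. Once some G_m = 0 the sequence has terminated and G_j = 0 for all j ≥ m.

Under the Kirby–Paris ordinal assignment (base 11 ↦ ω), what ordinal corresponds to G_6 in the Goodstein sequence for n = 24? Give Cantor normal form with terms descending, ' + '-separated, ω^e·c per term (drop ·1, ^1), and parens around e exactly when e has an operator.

[0] 24 ≡ 4·5 + 4 (base 5). Lift 6: 28. −1: 27.
[1] 27 ≡ 4·6 + 3 (base 6). Lift 7: 31. −1: 30.
[2] 30 ≡ 4·7 + 2 (base 7). Lift 8: 34. −1: 33.
[3] 33 ≡ 4·8 + 1 (base 8). Lift 9: 37. −1: 36.
[4] 36 ≡ 4·9 (base 9). Lift 10: 40. −1: 39.
[5] 39 ≡ 3·10 + 9 (base 10). Lift 11: 42. −1: 41.
[6] 41 ≡ 3·11 + 8 (base 11). Lift 12: 44. −1: 43.

ω·3 + 8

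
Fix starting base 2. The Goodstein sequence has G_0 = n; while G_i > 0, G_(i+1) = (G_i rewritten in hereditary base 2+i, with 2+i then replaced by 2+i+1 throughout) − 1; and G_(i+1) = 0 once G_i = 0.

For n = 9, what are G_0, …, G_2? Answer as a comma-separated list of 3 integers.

9, 81, 1023

i=0: 9 = 2^(2 + 1) + 1 (b=2); 2→3: 3^(3 + 1) + 1 = 82; 82−1 = 81
i=1: 81 = 3^(3 + 1) (b=3); 3→4: 4^(4 + 1) = 1024; 1024−1 = 1023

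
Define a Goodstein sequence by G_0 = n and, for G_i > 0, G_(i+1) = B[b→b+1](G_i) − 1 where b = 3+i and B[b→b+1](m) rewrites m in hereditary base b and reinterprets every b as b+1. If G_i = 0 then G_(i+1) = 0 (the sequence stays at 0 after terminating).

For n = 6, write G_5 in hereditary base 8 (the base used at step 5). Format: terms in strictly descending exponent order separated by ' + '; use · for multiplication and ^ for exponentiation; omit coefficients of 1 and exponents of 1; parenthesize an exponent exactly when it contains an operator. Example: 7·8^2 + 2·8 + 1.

6 —HB3→ 2·3 —bump→ 2·4 = 8 —(−1)→ 7
7 —HB4→ 4 + 3 —bump→ 5 + 3 = 8 —(−1)→ 7
7 —HB5→ 5 + 2 —bump→ 6 + 2 = 8 —(−1)→ 7
7 —HB6→ 6 + 1 —bump→ 7 + 1 = 8 —(−1)→ 7
7 —HB7→ 7 —bump→ 8 = 8 —(−1)→ 7
7 —HB8→ 7 —bump→ 7 = 7 —(−1)→ 6

7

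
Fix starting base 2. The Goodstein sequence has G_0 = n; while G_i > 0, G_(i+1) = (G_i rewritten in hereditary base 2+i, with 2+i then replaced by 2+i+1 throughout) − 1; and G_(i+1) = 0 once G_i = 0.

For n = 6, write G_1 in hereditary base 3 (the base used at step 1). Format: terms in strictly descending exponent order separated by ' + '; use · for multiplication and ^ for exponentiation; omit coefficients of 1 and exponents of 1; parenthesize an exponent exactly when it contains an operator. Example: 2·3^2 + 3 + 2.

G_0=6  [base 2] 2^2 + 2  →[2↦3]→  3^3 + 3 = 30  −1 ⇒ G_1=29
G_1=29  [base 3] 3^3 + 2  →[3↦4]→  4^4 + 2 = 258  −1 ⇒ G_2=257

3^3 + 2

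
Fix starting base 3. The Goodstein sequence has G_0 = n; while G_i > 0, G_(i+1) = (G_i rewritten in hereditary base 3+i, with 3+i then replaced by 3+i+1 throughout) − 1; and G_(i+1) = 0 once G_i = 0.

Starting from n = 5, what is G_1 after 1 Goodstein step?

G_0 = 5. HB_3(5) = 3 + 2. Bump = 6. G_1 = 5.
G_1 = 5. HB_4(5) = 4 + 1. Bump = 6. G_2 = 5.

5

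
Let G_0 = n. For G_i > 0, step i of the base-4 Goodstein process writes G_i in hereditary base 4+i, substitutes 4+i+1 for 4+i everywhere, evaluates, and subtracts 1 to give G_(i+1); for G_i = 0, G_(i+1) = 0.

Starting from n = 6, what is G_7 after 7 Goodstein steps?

G_0=6  [base 4] 4 + 2  →[4↦5]→  5 + 2 = 7  −1 ⇒ G_1=6
G_1=6  [base 5] 5 + 1  →[5↦6]→  6 + 1 = 7  −1 ⇒ G_2=6
G_2=6  [base 6] 6  →[6↦7]→  7 = 7  −1 ⇒ G_3=6
G_3=6  [base 7] 6  →[7↦8]→  6 = 6  −1 ⇒ G_4=5
G_4=5  [base 8] 5  →[8↦9]→  5 = 5  −1 ⇒ G_5=4
G_5=4  [base 9] 4  →[9↦10]→  4 = 4  −1 ⇒ G_6=3
G_6=3  [base 10] 3  →[10↦11]→  3 = 3  −1 ⇒ G_7=2
G_7=2  [base 11] 2  →[11↦12]→  2 = 2  −1 ⇒ G_8=1

2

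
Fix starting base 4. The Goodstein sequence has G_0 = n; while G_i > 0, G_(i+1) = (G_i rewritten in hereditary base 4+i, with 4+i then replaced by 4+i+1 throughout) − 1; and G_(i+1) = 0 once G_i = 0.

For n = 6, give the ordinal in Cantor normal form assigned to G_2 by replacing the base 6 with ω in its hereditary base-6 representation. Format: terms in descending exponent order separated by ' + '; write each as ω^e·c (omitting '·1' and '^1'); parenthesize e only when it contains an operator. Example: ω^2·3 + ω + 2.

ω

base 4: 6 = 4 + 2; at 5: 5 + 2 = 7; next = 6
base 5: 6 = 5 + 1; at 6: 6 + 1 = 7; next = 6
base 6: 6 = 6; at 7: 7 = 7; next = 6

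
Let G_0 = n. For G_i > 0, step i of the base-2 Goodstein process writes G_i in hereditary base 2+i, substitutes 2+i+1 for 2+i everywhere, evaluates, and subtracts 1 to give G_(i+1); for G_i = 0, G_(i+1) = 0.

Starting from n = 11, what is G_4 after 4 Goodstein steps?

279937

base 2: 11 = 2^(2 + 1) + 2 + 1; at 3: 3^(3 + 1) + 3 + 1 = 85; next = 84
base 3: 84 = 3^(3 + 1) + 3; at 4: 4^(4 + 1) + 4 = 1028; next = 1027
base 4: 1027 = 4^(4 + 1) + 3; at 5: 5^(5 + 1) + 3 = 15628; next = 15627
base 5: 15627 = 5^(5 + 1) + 2; at 6: 6^(6 + 1) + 2 = 279938; next = 279937
base 6: 279937 = 6^(6 + 1) + 1; at 7: 7^(7 + 1) + 1 = 5764802; next = 5764801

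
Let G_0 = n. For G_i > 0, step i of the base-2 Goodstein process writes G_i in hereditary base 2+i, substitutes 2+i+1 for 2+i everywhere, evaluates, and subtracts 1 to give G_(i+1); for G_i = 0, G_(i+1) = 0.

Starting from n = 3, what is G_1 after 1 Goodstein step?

i=0: 3 = 2 + 1 (b=2); 2→3: 3 + 1 = 4; 4−1 = 3
i=1: 3 = 3 (b=3); 3→4: 4 = 4; 4−1 = 3

3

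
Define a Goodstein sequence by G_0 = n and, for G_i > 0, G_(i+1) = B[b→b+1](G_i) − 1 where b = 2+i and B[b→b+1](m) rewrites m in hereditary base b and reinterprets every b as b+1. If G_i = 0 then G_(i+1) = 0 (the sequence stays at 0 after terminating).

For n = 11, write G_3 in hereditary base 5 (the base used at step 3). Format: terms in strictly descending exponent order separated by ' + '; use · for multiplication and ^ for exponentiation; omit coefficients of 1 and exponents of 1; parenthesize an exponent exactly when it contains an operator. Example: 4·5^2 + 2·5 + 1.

5^(5 + 1) + 2

G_0=11  [base 2] 2^(2 + 1) + 2 + 1  →[2↦3]→  3^(3 + 1) + 3 + 1 = 85  −1 ⇒ G_1=84
G_1=84  [base 3] 3^(3 + 1) + 3  →[3↦4]→  4^(4 + 1) + 4 = 1028  −1 ⇒ G_2=1027
G_2=1027  [base 4] 4^(4 + 1) + 3  →[4↦5]→  5^(5 + 1) + 3 = 15628  −1 ⇒ G_3=15627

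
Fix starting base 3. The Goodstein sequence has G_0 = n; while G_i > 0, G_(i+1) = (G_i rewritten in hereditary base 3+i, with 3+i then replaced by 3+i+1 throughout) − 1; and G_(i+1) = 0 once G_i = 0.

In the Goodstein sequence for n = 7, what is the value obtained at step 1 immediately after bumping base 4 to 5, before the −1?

(0) 7|_3 = 2·3 + 1 ↦ 2·4 + 1|_4 = 9 ⇒ 8
(1) 8|_4 = 2·4 ↦ 2·5|_5 = 10 ⇒ 9

10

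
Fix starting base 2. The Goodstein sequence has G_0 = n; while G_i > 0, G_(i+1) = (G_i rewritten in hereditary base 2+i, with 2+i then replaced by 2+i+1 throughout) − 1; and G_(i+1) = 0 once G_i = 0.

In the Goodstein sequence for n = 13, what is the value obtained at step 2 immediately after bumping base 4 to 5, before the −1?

G_0=13  [base 2] 2^(2 + 1) + 2^2 + 1  →[2↦3]→  3^(3 + 1) + 3^3 + 1 = 109  −1 ⇒ G_1=108
G_1=108  [base 3] 3^(3 + 1) + 3^3  →[3↦4]→  4^(4 + 1) + 4^4 = 1280  −1 ⇒ G_2=1279
G_2=1279  [base 4] 4^(4 + 1) + 3·4^3 + 3·4^2 + 3·4 + 3  →[4↦5]→  5^(5 + 1) + 3·5^3 + 3·5^2 + 3·5 + 3 = 16093  −1 ⇒ G_3=16092

16093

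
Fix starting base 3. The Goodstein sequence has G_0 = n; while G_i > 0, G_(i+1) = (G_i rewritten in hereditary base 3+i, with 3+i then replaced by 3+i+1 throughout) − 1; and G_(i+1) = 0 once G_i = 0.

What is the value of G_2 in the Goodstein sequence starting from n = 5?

5

[0] 5 ≡ 3 + 2 (base 3). Lift 4: 6. −1: 5.
[1] 5 ≡ 4 + 1 (base 4). Lift 5: 6. −1: 5.
[2] 5 ≡ 5 (base 5). Lift 6: 6. −1: 5.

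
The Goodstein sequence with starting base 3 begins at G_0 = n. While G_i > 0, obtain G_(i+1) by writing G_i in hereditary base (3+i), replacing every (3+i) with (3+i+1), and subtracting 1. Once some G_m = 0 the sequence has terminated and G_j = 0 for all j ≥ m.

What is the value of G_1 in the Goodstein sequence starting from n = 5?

5

5 —HB3→ 3 + 2 —bump→ 4 + 2 = 6 —(−1)→ 5
5 —HB4→ 4 + 1 —bump→ 5 + 1 = 6 —(−1)→ 5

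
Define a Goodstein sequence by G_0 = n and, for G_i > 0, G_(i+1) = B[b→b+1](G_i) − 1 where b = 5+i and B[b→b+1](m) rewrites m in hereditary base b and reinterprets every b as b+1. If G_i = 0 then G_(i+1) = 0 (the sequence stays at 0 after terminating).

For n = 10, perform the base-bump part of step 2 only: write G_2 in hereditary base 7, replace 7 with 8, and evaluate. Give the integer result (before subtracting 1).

i=0: 10 = 2·5 (b=5); 5→6: 2·6 = 12; 12−1 = 11
i=1: 11 = 6 + 5 (b=6); 6→7: 7 + 5 = 12; 12−1 = 11

12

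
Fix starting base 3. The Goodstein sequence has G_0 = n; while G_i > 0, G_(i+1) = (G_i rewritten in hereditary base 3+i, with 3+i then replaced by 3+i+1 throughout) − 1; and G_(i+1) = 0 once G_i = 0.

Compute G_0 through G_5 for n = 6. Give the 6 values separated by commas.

step 0: 6 = 2·3; sub 4 for 3: 2·4; = 8; G_1 = 8−1 = 7
step 1: 7 = 4 + 3; sub 5 for 4: 5 + 3; = 8; G_2 = 8−1 = 7
step 2: 7 = 5 + 2; sub 6 for 5: 6 + 2; = 8; G_3 = 8−1 = 7
step 3: 7 = 6 + 1; sub 7 for 6: 7 + 1; = 8; G_4 = 8−1 = 7
step 4: 7 = 7; sub 8 for 7: 8; = 8; G_5 = 8−1 = 7

6, 7, 7, 7, 7, 7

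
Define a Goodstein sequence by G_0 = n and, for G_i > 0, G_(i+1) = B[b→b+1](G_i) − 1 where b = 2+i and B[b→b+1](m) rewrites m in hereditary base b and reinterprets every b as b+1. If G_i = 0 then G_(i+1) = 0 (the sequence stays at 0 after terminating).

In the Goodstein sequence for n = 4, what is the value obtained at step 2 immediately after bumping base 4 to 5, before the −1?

61

i=0: 4 = 2^2 (b=2); 2→3: 3^3 = 27; 27−1 = 26
i=1: 26 = 2·3^2 + 2·3 + 2 (b=3); 3→4: 2·4^2 + 2·4 + 2 = 42; 42−1 = 41
i=2: 41 = 2·4^2 + 2·4 + 1 (b=4); 4→5: 2·5^2 + 2·5 + 1 = 61; 61−1 = 60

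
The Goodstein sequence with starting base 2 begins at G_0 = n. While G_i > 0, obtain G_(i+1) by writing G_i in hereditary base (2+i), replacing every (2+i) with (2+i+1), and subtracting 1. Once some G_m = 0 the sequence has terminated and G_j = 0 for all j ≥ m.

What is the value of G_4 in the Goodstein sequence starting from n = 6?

46655

6 —HB2→ 2^2 + 2 —bump→ 3^3 + 3 = 30 —(−1)→ 29
29 —HB3→ 3^3 + 2 —bump→ 4^4 + 2 = 258 —(−1)→ 257
257 —HB4→ 4^4 + 1 —bump→ 5^5 + 1 = 3126 —(−1)→ 3125
3125 —HB5→ 5^5 —bump→ 6^6 = 46656 —(−1)→ 46655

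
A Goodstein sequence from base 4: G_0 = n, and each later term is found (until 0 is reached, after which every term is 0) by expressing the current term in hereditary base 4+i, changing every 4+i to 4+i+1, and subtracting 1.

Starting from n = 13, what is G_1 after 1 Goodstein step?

base 4: 13 = 3·4 + 1; at 5: 3·5 + 1 = 16; next = 15
base 5: 15 = 3·5; at 6: 3·6 = 18; next = 17

15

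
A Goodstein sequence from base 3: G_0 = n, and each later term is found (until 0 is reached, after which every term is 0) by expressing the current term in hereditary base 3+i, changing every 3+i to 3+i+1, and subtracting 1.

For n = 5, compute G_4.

4

[0] 5 ≡ 3 + 2 (base 3). Lift 4: 6. −1: 5.
[1] 5 ≡ 4 + 1 (base 4). Lift 5: 6. −1: 5.
[2] 5 ≡ 5 (base 5). Lift 6: 6. −1: 5.
[3] 5 ≡ 5 (base 6). Lift 7: 5. −1: 4.
[4] 4 ≡ 4 (base 7). Lift 8: 4. −1: 3.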